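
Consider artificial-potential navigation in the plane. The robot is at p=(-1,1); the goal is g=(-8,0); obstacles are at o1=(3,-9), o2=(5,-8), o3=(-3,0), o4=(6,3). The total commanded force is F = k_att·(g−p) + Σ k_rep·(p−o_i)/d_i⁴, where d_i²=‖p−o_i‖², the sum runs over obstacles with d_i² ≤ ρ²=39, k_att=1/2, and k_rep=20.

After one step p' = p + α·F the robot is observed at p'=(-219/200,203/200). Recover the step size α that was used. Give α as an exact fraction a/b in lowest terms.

α = 1/20

F_att = 1/2·(g−p) = 1/2·(-7,-1) = (-3.5000,-0.5000)
o1: d²=116 > ρ²=39 → inactive
o2: d²=117 > ρ²=39 → inactive
o3: d²=5 ≤ ρ²=39; F_rep = 20·(2,1)/5² = (1.6000,0.8000)
o4: d²=53 > ρ²=39 → inactive
F = F_att + ΣF_rep = (-1.9000,0.3000)
Δp = p'−p = (-0.0950,0.0150); α = Δx/Fx = (-19/200) / (-19/10) = 1/20
check: Δy/Fy = (3/200) / (3/10) = 1/20 ✓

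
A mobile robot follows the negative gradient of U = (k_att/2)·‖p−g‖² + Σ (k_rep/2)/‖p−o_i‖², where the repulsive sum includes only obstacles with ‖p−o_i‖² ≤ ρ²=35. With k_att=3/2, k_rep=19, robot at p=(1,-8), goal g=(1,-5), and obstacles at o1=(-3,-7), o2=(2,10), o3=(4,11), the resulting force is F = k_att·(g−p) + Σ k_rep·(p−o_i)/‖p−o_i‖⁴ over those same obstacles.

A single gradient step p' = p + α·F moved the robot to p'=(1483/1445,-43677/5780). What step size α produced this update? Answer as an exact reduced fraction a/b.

α = 1/10

F_att = 3/2·(g−p) = 3/2·(0,3) = (0.0000,4.5000)
o1: d²=17 ≤ ρ²=35; F_rep = 19·(4,-1)/17² = (0.2630,-0.0657)
o2: d²=325 > ρ²=35 → inactive
o3: d²=370 > ρ²=35 → inactive
F = F_att + ΣF_rep = (0.2630,4.4343)
Δp = p'−p = (0.0263,0.4434); α = Δx/Fx = (38/1445) / (76/289) = 1/10
check: Δy/Fy = (2563/5780) / (2563/578) = 1/10 ✓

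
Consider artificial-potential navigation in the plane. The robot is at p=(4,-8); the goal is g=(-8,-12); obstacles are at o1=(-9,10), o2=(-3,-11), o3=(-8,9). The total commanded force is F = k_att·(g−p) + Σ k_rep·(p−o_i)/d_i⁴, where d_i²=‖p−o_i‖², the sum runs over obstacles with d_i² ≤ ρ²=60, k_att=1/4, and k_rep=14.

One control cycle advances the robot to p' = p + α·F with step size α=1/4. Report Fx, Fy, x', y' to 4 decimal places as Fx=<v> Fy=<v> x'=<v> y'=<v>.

Fx=-2.9709 Fy=-0.9875 x'=3.2573 y'=-8.2469

F_att = 1/4·(g−p) = 1/4·(-12,-4) = (-3.0000,-1.0000)
o1: d²=493 > ρ²=60 → inactive
o2: d²=58 ≤ ρ²=60; F_rep = 14·(7,3)/58² = (0.0291,0.0125)
o3: d²=433 > ρ²=60 → inactive
F = F_att + ΣF_rep = (-2.9709,-0.9875)
p' = p + 1/4·F = (3.2573,-8.2469)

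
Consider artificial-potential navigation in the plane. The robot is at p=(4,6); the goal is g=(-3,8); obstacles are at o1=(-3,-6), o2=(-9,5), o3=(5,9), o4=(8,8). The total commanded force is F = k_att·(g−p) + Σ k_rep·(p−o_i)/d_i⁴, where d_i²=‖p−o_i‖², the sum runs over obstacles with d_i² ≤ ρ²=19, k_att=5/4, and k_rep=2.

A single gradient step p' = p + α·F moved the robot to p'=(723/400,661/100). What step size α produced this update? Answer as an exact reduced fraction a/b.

F_att = 5/4·(g−p) = 5/4·(-7,2) = (-8.7500,2.5000)
o1: d²=193 > ρ²=19 → inactive
o2: d²=170 > ρ²=19 → inactive
o3: d²=10 ≤ ρ²=19; F_rep = 2·(-1,-3)/10² = (-0.0200,-0.0600)
o4: d²=20 > ρ²=19 → inactive
F = F_att + ΣF_rep = (-8.7700,2.4400)
Δp = p'−p = (-2.1925,0.6100); α = Δx/Fx = (-877/400) / (-877/100) = 1/4
check: Δy/Fy = (61/100) / (61/25) = 1/4 ✓

α = 1/4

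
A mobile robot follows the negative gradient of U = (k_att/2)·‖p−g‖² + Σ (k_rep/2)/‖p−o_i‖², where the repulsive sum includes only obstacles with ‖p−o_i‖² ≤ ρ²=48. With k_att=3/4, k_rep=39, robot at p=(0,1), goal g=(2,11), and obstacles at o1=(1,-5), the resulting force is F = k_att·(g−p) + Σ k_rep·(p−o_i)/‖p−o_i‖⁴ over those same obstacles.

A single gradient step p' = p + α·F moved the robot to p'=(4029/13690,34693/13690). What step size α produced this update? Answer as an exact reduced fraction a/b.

α = 1/5

F_att = 3/4·(g−p) = 3/4·(2,10) = (1.5000,7.5000)
o1: d²=37 ≤ ρ²=48; F_rep = 39·(-1,6)/37² = (-0.0285,0.1709)
F = F_att + ΣF_rep = (1.4715,7.6709)
Δp = p'−p = (0.2943,1.5342); α = Δx/Fx = (4029/13690) / (4029/2738) = 1/5
check: Δy/Fy = (21003/13690) / (21003/2738) = 1/5 ✓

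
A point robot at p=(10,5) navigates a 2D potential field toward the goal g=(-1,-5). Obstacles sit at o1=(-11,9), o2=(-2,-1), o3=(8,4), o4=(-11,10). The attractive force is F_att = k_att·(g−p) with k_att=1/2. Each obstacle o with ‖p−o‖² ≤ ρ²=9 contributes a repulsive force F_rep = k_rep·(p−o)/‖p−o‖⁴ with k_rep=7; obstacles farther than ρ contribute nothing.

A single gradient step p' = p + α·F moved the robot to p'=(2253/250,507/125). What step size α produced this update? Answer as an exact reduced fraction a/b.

α = 1/5

F_att = 1/2·(g−p) = 1/2·(-11,-10) = (-5.5000,-5.0000)
o1: d²=457 > ρ²=9 → inactive
o2: d²=180 > ρ²=9 → inactive
o3: d²=5 ≤ ρ²=9; F_rep = 7·(2,1)/5² = (0.5600,0.2800)
o4: d²=466 > ρ²=9 → inactive
F = F_att + ΣF_rep = (-4.9400,-4.7200)
Δp = p'−p = (-0.9880,-0.9440); α = Δx/Fx = (-247/250) / (-247/50) = 1/5
check: Δy/Fy = (-118/125) / (-118/25) = 1/5 ✓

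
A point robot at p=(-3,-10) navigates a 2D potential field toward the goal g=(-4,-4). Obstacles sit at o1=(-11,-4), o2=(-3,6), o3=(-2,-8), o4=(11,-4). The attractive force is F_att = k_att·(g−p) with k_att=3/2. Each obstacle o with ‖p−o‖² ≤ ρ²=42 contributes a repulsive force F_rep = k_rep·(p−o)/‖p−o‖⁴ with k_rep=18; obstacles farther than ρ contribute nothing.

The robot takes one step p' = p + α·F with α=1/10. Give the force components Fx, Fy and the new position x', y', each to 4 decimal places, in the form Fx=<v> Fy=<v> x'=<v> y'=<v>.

F_att = 3/2·(g−p) = 3/2·(-1,6) = (-1.5000,9.0000)
o1: d²=100 > ρ²=42 → inactive
o2: d²=256 > ρ²=42 → inactive
o3: d²=5 ≤ ρ²=42; F_rep = 18·(-1,-2)/5² = (-0.7200,-1.4400)
o4: d²=232 > ρ²=42 → inactive
F = F_att + ΣF_rep = (-2.2200,7.5600)
p' = p + 1/10·F = (-3.2220,-9.2440)

Fx=-2.2200 Fy=7.5600 x'=-3.2220 y'=-9.2440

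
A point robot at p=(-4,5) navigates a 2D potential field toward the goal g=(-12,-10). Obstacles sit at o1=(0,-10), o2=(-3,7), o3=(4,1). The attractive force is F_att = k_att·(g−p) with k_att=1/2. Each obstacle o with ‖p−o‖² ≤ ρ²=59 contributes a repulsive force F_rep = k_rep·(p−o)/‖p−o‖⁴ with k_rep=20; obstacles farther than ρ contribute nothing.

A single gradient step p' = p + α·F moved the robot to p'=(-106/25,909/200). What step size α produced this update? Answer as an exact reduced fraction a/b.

F_att = 1/2·(g−p) = 1/2·(-8,-15) = (-4.0000,-7.5000)
o1: d²=241 > ρ²=59 → inactive
o2: d²=5 ≤ ρ²=59; F_rep = 20·(-1,-2)/5² = (-0.8000,-1.6000)
o3: d²=80 > ρ²=59 → inactive
F = F_att + ΣF_rep = (-4.8000,-9.1000)
Δp = p'−p = (-0.2400,-0.4550); α = Δx/Fx = (-6/25) / (-24/5) = 1/20
check: Δy/Fy = (-91/200) / (-91/10) = 1/20 ✓

α = 1/20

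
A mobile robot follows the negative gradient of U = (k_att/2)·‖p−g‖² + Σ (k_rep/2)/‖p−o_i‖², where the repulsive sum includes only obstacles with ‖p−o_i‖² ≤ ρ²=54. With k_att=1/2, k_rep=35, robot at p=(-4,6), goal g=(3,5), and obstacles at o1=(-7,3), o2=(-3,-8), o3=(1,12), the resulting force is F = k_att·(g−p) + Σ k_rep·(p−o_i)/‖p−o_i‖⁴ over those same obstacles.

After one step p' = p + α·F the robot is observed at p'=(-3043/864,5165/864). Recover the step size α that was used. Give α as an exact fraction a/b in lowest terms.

F_att = 1/2·(g−p) = 1/2·(7,-1) = (3.5000,-0.5000)
o1: d²=18 ≤ ρ²=54; F_rep = 35·(3,3)/18² = (0.3241,0.3241)
o2: d²=197 > ρ²=54 → inactive
o3: d²=61 > ρ²=54 → inactive
F = F_att + ΣF_rep = (3.8241,-0.1759)
Δp = p'−p = (0.4780,-0.0220); α = Δx/Fx = (413/864) / (413/108) = 1/8
check: Δy/Fy = (-19/864) / (-19/108) = 1/8 ✓

α = 1/8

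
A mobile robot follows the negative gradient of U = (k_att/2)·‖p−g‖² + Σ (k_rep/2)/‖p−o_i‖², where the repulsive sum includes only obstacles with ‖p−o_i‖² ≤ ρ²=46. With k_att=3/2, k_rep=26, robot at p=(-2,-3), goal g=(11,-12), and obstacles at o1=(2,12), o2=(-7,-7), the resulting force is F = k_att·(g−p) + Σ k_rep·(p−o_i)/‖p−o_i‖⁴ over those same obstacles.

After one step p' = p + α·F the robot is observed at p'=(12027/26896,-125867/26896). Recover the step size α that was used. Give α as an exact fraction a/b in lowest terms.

F_att = 3/2·(g−p) = 3/2·(13,-9) = (19.5000,-13.5000)
o1: d²=241 > ρ²=46 → inactive
o2: d²=41 ≤ ρ²=46; F_rep = 26·(5,4)/41² = (0.0773,0.0619)
F = F_att + ΣF_rep = (19.5773,-13.4381)
Δp = p'−p = (2.4472,-1.6798); α = Δx/Fx = (65819/26896) / (65819/3362) = 1/8
check: Δy/Fy = (-45179/26896) / (-45179/3362) = 1/8 ✓

α = 1/8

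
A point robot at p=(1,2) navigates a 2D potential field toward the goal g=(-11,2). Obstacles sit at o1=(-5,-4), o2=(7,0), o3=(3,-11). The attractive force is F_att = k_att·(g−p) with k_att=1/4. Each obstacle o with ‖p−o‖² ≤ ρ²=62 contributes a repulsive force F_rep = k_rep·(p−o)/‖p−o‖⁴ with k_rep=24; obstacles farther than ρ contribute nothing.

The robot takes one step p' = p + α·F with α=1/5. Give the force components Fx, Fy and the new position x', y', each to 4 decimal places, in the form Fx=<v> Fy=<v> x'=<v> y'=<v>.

F_att = 1/4·(g−p) = 1/4·(-12,0) = (-3.0000,0.0000)
o1: d²=72 > ρ²=62 → inactive
o2: d²=40 ≤ ρ²=62; F_rep = 24·(-6,2)/40² = (-0.0900,0.0300)
o3: d²=173 > ρ²=62 → inactive
F = F_att + ΣF_rep = (-3.0900,0.0300)
p' = p + 1/5·F = (0.3820,2.0060)

Fx=-3.0900 Fy=0.0300 x'=0.3820 y'=2.0060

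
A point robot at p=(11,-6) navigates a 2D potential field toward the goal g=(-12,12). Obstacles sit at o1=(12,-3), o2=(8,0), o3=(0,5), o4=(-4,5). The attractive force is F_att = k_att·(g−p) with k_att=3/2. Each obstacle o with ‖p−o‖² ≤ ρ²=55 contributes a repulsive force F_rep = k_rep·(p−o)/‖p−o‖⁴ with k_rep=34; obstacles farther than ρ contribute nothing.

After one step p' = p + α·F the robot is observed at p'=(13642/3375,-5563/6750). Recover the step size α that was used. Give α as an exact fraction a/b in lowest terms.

α = 1/5

F_att = 3/2·(g−p) = 3/2·(-23,18) = (-34.5000,27.0000)
o1: d²=10 ≤ ρ²=55; F_rep = 34·(-1,-3)/10² = (-0.3400,-1.0200)
o2: d²=45 ≤ ρ²=55; F_rep = 34·(3,-6)/45² = (0.0504,-0.1007)
o3: d²=242 > ρ²=55 → inactive
o4: d²=346 > ρ²=55 → inactive
F = F_att + ΣF_rep = (-34.7896,25.8793)
Δp = p'−p = (-6.9579,5.1759); α = Δx/Fx = (-23483/3375) / (-23483/675) = 1/5
check: Δy/Fy = (34937/6750) / (34937/1350) = 1/5 ✓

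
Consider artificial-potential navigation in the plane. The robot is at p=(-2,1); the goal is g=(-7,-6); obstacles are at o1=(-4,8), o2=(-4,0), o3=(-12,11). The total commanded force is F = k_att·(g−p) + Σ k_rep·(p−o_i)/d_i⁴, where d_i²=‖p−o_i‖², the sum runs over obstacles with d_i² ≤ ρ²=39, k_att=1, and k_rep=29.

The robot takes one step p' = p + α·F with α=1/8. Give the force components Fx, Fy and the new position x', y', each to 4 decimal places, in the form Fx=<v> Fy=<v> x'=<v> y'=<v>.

Fx=-2.6800 Fy=-5.8400 x'=-2.3350 y'=0.2700

F_att = 1·(g−p) = 1·(-5,-7) = (-5.0000,-7.0000)
o1: d²=53 > ρ²=39 → inactive
o2: d²=5 ≤ ρ²=39; F_rep = 29·(2,1)/5² = (2.3200,1.1600)
o3: d²=200 > ρ²=39 → inactive
F = F_att + ΣF_rep = (-2.6800,-5.8400)
p' = p + 1/8·F = (-2.3350,0.2700)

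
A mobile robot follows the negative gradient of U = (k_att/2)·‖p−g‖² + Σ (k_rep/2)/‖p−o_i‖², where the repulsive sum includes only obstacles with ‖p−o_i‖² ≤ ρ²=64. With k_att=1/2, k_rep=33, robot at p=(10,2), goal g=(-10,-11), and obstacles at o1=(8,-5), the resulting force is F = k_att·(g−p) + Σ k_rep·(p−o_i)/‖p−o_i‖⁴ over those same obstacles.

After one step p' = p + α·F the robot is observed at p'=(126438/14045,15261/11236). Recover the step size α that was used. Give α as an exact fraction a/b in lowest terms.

F_att = 1/2·(g−p) = 1/2·(-20,-13) = (-10.0000,-6.5000)
o1: d²=53 ≤ ρ²=64; F_rep = 33·(2,7)/53² = (0.0235,0.0822)
F = F_att + ΣF_rep = (-9.9765,-6.4178)
Δp = p'−p = (-0.9977,-0.6418); α = Δx/Fx = (-14012/14045) / (-28024/2809) = 1/10
check: Δy/Fy = (-7211/11236) / (-36055/5618) = 1/10 ✓

α = 1/10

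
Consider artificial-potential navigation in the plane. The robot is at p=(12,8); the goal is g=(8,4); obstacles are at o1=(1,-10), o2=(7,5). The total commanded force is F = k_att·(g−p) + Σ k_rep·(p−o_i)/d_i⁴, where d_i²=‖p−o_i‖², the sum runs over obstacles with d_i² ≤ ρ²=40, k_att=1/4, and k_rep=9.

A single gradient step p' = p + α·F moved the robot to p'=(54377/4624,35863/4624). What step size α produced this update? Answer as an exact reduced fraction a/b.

F_att = 1/4·(g−p) = 1/4·(-4,-4) = (-1.0000,-1.0000)
o1: d²=445 > ρ²=40 → inactive
o2: d²=34 ≤ ρ²=40; F_rep = 9·(5,3)/34² = (0.0389,0.0234)
F = F_att + ΣF_rep = (-0.9611,-0.9766)
Δp = p'−p = (-0.2403,-0.2442); α = Δx/Fx = (-1111/4624) / (-1111/1156) = 1/4
check: Δy/Fy = (-1129/4624) / (-1129/1156) = 1/4 ✓

α = 1/4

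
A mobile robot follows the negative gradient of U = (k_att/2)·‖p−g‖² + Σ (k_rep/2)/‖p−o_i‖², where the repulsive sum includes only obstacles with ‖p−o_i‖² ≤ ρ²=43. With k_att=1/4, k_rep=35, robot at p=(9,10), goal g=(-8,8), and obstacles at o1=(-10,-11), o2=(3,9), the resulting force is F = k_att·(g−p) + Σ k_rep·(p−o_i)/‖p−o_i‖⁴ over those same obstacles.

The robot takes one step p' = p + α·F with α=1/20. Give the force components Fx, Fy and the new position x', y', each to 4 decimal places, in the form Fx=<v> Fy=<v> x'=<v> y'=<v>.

F_att = 1/4·(g−p) = 1/4·(-17,-2) = (-4.2500,-0.5000)
o1: d²=802 > ρ²=43 → inactive
o2: d²=37 ≤ ρ²=43; F_rep = 35·(6,1)/37² = (0.1534,0.0256)
F = F_att + ΣF_rep = (-4.0966,-0.4744)
p' = p + 1/20·F = (8.7952,9.9763)

Fx=-4.0966 Fy=-0.4744 x'=8.7952 y'=9.9763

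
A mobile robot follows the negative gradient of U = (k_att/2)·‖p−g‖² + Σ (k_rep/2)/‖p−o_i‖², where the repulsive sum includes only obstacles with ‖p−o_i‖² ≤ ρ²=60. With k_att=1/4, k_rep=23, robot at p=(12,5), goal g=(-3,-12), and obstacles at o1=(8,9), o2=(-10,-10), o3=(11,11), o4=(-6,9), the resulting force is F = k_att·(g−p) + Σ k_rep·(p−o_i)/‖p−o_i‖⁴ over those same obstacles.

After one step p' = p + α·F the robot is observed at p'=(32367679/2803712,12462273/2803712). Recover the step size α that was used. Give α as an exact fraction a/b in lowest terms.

α = 1/8

F_att = 1/4·(g−p) = 1/4·(-15,-17) = (-3.7500,-4.2500)
o1: d²=32 ≤ ρ²=60; F_rep = 23·(4,-4)/32² = (0.0898,-0.0898)
o2: d²=709 > ρ²=60 → inactive
o3: d²=37 ≤ ρ²=60; F_rep = 23·(1,-6)/37² = (0.0168,-0.1008)
o4: d²=340 > ρ²=60 → inactive
F = F_att + ΣF_rep = (-3.6434,-4.4406)
Δp = p'−p = (-0.4554,-0.5551); α = Δx/Fx = (-1276865/2803712) / (-1276865/350464) = 1/8
check: Δy/Fy = (-1556287/2803712) / (-1556287/350464) = 1/8 ✓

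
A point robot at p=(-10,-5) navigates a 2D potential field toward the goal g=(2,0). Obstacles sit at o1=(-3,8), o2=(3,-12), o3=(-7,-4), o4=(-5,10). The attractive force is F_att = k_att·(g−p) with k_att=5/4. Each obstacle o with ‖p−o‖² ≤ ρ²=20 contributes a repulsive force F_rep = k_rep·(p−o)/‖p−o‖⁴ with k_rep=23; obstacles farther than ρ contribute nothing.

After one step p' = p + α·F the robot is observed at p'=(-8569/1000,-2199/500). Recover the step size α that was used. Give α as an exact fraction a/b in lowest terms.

α = 1/10

F_att = 5/4·(g−p) = 5/4·(12,5) = (15.0000,6.2500)
o1: d²=218 > ρ²=20 → inactive
o2: d²=218 > ρ²=20 → inactive
o3: d²=10 ≤ ρ²=20; F_rep = 23·(-3,-1)/10² = (-0.6900,-0.2300)
o4: d²=250 > ρ²=20 → inactive
F = F_att + ΣF_rep = (14.3100,6.0200)
Δp = p'−p = (1.4310,0.6020); α = Δx/Fx = (1431/1000) / (1431/100) = 1/10
check: Δy/Fy = (301/500) / (301/50) = 1/10 ✓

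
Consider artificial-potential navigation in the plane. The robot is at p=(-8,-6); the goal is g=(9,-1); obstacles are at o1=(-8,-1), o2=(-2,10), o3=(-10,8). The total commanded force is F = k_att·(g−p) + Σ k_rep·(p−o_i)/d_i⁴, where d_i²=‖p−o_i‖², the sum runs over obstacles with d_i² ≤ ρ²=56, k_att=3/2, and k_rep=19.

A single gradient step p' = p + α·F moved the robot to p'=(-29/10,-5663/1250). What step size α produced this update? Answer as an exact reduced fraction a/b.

F_att = 3/2·(g−p) = 3/2·(17,5) = (25.5000,7.5000)
o1: d²=25 ≤ ρ²=56; F_rep = 19·(0,-5)/25² = (0.0000,-0.1520)
o2: d²=292 > ρ²=56 → inactive
o3: d²=200 > ρ²=56 → inactive
F = F_att + ΣF_rep = (25.5000,7.3480)
Δp = p'−p = (5.1000,1.4696); α = Δx/Fx = (51/10) / (51/2) = 1/5
check: Δy/Fy = (1837/1250) / (1837/250) = 1/5 ✓

α = 1/5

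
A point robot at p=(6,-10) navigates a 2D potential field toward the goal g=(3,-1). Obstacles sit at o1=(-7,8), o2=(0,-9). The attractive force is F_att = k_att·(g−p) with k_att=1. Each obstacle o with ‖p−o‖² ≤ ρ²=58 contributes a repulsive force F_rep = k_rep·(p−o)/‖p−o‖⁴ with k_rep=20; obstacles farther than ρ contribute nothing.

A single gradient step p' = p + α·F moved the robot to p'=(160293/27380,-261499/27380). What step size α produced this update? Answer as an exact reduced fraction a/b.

F_att = 1·(g−p) = 1·(-3,9) = (-3.0000,9.0000)
o1: d²=493 > ρ²=58 → inactive
o2: d²=37 ≤ ρ²=58; F_rep = 20·(6,-1)/37² = (0.0877,-0.0146)
F = F_att + ΣF_rep = (-2.9123,8.9854)
Δp = p'−p = (-0.1456,0.4493); α = Δx/Fx = (-3987/27380) / (-3987/1369) = 1/20
check: Δy/Fy = (12301/27380) / (12301/1369) = 1/20 ✓

α = 1/20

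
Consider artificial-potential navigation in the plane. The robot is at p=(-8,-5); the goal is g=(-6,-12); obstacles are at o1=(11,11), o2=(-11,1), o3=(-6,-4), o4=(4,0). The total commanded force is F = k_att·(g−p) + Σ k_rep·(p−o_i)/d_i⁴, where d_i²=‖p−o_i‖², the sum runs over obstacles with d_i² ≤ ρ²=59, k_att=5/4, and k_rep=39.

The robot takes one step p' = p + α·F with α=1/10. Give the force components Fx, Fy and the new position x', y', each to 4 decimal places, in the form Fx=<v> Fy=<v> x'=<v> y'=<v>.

F_att = 5/4·(g−p) = 5/4·(2,-7) = (2.5000,-8.7500)
o1: d²=617 > ρ²=59 → inactive
o2: d²=45 ≤ ρ²=59; F_rep = 39·(3,-6)/45² = (0.0578,-0.1156)
o3: d²=5 ≤ ρ²=59; F_rep = 39·(-2,-1)/5² = (-3.1200,-1.5600)
o4: d²=169 > ρ²=59 → inactive
F = F_att + ΣF_rep = (-0.5622,-10.4256)
p' = p + 1/10·F = (-8.0562,-6.0426)

Fx=-0.5622 Fy=-10.4256 x'=-8.0562 y'=-6.0426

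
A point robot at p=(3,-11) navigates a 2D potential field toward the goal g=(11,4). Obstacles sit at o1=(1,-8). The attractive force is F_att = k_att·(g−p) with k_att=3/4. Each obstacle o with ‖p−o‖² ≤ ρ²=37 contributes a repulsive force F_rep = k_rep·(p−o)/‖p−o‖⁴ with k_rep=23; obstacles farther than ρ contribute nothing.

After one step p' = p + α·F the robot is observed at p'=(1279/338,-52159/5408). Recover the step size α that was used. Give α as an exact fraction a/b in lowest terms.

α = 1/8

F_att = 3/4·(g−p) = 3/4·(8,15) = (6.0000,11.2500)
o1: d²=13 ≤ ρ²=37; F_rep = 23·(2,-3)/13² = (0.2722,-0.4083)
F = F_att + ΣF_rep = (6.2722,10.8417)
Δp = p'−p = (0.7840,1.3552); α = Δx/Fx = (265/338) / (1060/169) = 1/8
check: Δy/Fy = (7329/5408) / (7329/676) = 1/8 ✓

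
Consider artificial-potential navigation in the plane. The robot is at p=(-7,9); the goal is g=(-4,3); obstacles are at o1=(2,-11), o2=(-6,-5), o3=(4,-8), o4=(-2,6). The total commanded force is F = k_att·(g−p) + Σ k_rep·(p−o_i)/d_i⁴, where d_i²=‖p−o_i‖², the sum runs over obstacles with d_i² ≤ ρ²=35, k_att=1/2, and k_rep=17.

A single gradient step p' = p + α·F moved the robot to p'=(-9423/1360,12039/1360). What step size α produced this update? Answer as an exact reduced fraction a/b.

F_att = 1/2·(g−p) = 1/2·(3,-6) = (1.5000,-3.0000)
o1: d²=481 > ρ²=35 → inactive
o2: d²=197 > ρ²=35 → inactive
o3: d²=410 > ρ²=35 → inactive
o4: d²=34 ≤ ρ²=35; F_rep = 17·(-5,3)/34² = (-0.0735,0.0441)
F = F_att + ΣF_rep = (1.4265,-2.9559)
Δp = p'−p = (0.0713,-0.1478); α = Δx/Fx = (97/1360) / (97/68) = 1/20
check: Δy/Fy = (-201/1360) / (-201/68) = 1/20 ✓

α = 1/20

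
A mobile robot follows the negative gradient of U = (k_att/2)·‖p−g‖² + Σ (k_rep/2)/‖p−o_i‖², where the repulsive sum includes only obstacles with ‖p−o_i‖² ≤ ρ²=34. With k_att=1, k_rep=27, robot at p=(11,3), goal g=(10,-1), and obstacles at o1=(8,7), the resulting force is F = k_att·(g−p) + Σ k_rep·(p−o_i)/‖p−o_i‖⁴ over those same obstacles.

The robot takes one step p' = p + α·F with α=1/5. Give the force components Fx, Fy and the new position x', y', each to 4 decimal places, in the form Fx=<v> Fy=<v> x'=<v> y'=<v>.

Fx=-0.8704 Fy=-4.1728 x'=10.8259 y'=2.1654

F_att = 1·(g−p) = 1·(-1,-4) = (-1.0000,-4.0000)
o1: d²=25 ≤ ρ²=34; F_rep = 27·(3,-4)/25² = (0.1296,-0.1728)
F = F_att + ΣF_rep = (-0.8704,-4.1728)
p' = p + 1/5·F = (10.8259,2.1654)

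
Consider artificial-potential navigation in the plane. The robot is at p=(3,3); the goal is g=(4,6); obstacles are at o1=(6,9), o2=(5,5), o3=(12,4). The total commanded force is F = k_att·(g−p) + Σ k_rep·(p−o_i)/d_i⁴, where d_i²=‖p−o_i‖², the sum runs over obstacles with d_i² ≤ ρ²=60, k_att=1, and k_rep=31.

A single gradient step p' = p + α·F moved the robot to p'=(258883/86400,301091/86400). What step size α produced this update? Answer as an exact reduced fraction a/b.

α = 1/4

F_att = 1·(g−p) = 1·(1,3) = (1.0000,3.0000)
o1: d²=45 ≤ ρ²=60; F_rep = 31·(-3,-6)/45² = (-0.0459,-0.0919)
o2: d²=8 ≤ ρ²=60; F_rep = 31·(-2,-2)/8² = (-0.9688,-0.9688)
o3: d²=82 > ρ²=60 → inactive
F = F_att + ΣF_rep = (-0.0147,1.9394)
Δp = p'−p = (-0.0037,0.4848); α = Δx/Fx = (-317/86400) / (-317/21600) = 1/4
check: Δy/Fy = (41891/86400) / (41891/21600) = 1/4 ✓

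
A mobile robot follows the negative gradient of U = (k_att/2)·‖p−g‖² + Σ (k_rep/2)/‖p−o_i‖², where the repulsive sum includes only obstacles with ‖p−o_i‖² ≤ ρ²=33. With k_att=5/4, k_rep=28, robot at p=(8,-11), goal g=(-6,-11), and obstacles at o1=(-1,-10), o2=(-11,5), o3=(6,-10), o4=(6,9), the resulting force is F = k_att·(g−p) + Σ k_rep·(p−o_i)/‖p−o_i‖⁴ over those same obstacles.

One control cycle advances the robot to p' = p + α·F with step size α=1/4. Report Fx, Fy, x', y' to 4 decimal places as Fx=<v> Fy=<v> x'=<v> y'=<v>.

Fx=-15.2600 Fy=-1.1200 x'=4.1850 y'=-11.2800

F_att = 5/4·(g−p) = 5/4·(-14,0) = (-17.5000,0.0000)
o1: d²=82 > ρ²=33 → inactive
o2: d²=617 > ρ²=33 → inactive
o3: d²=5 ≤ ρ²=33; F_rep = 28·(2,-1)/5² = (2.2400,-1.1200)
o4: d²=404 > ρ²=33 → inactive
F = F_att + ΣF_rep = (-15.2600,-1.1200)
p' = p + 1/4·F = (4.1850,-11.2800)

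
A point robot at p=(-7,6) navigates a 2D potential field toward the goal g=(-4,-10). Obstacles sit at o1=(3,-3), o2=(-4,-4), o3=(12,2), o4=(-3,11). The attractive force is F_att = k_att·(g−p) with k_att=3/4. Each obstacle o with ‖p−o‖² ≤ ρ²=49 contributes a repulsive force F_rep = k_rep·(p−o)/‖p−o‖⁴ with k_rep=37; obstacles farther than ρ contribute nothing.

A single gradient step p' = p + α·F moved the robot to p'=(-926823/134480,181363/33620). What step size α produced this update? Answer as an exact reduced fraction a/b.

α = 1/20

F_att = 3/4·(g−p) = 3/4·(3,-16) = (2.2500,-12.0000)
o1: d²=181 > ρ²=49 → inactive
o2: d²=109 > ρ²=49 → inactive
o3: d²=377 > ρ²=49 → inactive
o4: d²=41 ≤ ρ²=49; F_rep = 37·(-4,-5)/41² = (-0.0880,-0.1101)
F = F_att + ΣF_rep = (2.1620,-12.1101)
Δp = p'−p = (0.1081,-0.6055); α = Δx/Fx = (14537/134480) / (14537/6724) = 1/20
check: Δy/Fy = (-20357/33620) / (-20357/1681) = 1/20 ✓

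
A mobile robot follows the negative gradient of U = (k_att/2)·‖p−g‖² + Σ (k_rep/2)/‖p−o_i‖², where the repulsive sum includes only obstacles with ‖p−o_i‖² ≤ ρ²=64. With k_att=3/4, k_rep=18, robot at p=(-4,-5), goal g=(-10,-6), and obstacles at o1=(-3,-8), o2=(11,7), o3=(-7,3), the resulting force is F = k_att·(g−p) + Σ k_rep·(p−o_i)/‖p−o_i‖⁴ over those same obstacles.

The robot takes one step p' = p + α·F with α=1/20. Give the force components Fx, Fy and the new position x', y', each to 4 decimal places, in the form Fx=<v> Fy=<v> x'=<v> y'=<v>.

Fx=-4.6800 Fy=-0.2100 x'=-4.2340 y'=-5.0105

F_att = 3/4·(g−p) = 3/4·(-6,-1) = (-4.5000,-0.7500)
o1: d²=10 ≤ ρ²=64; F_rep = 18·(-1,3)/10² = (-0.1800,0.5400)
o2: d²=369 > ρ²=64 → inactive
o3: d²=73 > ρ²=64 → inactive
F = F_att + ΣF_rep = (-4.6800,-0.2100)
p' = p + 1/20·F = (-4.2340,-5.0105)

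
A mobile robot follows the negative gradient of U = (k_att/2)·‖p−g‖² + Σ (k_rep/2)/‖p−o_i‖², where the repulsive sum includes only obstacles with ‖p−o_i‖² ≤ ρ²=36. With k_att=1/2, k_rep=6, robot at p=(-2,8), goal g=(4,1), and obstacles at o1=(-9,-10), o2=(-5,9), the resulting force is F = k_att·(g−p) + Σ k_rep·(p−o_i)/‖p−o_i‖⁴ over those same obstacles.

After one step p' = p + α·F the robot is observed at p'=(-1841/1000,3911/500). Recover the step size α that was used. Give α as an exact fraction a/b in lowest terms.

F_att = 1/2·(g−p) = 1/2·(6,-7) = (3.0000,-3.5000)
o1: d²=373 > ρ²=36 → inactive
o2: d²=10 ≤ ρ²=36; F_rep = 6·(3,-1)/10² = (0.1800,-0.0600)
F = F_att + ΣF_rep = (3.1800,-3.5600)
Δp = p'−p = (0.1590,-0.1780); α = Δx/Fx = (159/1000) / (159/50) = 1/20
check: Δy/Fy = (-89/500) / (-89/25) = 1/20 ✓

α = 1/20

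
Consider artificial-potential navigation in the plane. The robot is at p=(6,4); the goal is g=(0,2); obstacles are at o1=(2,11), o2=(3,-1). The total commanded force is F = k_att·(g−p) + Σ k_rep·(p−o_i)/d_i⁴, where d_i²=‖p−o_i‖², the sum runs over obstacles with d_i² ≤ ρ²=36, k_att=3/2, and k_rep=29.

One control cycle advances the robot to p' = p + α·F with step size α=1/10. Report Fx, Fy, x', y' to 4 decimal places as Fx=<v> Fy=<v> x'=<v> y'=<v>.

F_att = 3/2·(g−p) = 3/2·(-6,-2) = (-9.0000,-3.0000)
o1: d²=65 > ρ²=36 → inactive
o2: d²=34 ≤ ρ²=36; F_rep = 29·(3,5)/34² = (0.0753,0.1254)
F = F_att + ΣF_rep = (-8.9247,-2.8746)
p' = p + 1/10·F = (5.1075,3.7125)

Fx=-8.9247 Fy=-2.8746 x'=5.1075 y'=3.7125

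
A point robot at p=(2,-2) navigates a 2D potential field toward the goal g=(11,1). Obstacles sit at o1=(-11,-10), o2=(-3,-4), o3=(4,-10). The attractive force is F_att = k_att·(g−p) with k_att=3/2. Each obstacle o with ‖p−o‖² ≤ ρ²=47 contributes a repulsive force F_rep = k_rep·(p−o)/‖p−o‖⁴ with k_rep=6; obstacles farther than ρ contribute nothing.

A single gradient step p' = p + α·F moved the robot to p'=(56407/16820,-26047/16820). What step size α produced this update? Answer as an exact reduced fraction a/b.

α = 1/10

F_att = 3/2·(g−p) = 3/2·(9,3) = (13.5000,4.5000)
o1: d²=233 > ρ²=47 → inactive
o2: d²=29 ≤ ρ²=47; F_rep = 6·(5,2)/29² = (0.0357,0.0143)
o3: d²=68 > ρ²=47 → inactive
F = F_att + ΣF_rep = (13.5357,4.5143)
Δp = p'−p = (1.3536,0.4514); α = Δx/Fx = (22767/16820) / (22767/1682) = 1/10
check: Δy/Fy = (7593/16820) / (7593/1682) = 1/10 ✓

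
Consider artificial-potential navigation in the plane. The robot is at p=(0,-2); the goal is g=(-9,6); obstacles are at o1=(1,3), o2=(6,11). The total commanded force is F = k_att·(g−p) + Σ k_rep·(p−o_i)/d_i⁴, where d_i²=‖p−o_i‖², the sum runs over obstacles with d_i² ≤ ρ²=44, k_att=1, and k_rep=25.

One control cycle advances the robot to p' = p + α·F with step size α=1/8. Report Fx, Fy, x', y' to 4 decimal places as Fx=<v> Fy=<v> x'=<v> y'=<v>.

Fx=-9.0370 Fy=7.8151 x'=-1.1296 y'=-1.0231

F_att = 1·(g−p) = 1·(-9,8) = (-9.0000,8.0000)
o1: d²=26 ≤ ρ²=44; F_rep = 25·(-1,-5)/26² = (-0.0370,-0.1849)
o2: d²=205 > ρ²=44 → inactive
F = F_att + ΣF_rep = (-9.0370,7.8151)
p' = p + 1/8·F = (-1.1296,-1.0231)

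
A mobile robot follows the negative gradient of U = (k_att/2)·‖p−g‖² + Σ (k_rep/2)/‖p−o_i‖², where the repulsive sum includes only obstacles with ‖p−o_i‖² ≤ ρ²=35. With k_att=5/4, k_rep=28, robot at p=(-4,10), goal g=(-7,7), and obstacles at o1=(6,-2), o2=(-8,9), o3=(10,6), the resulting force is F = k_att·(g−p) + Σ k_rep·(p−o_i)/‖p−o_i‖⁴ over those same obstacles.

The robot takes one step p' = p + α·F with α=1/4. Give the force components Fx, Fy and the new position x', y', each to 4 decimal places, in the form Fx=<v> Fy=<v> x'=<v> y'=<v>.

F_att = 5/4·(g−p) = 5/4·(-3,-3) = (-3.7500,-3.7500)
o1: d²=244 > ρ²=35 → inactive
o2: d²=17 ≤ ρ²=35; F_rep = 28·(4,1)/17² = (0.3875,0.0969)
o3: d²=212 > ρ²=35 → inactive
F = F_att + ΣF_rep = (-3.3625,-3.6531)
p' = p + 1/4·F = (-4.8406,9.0867)

Fx=-3.3625 Fy=-3.6531 x'=-4.8406 y'=9.0867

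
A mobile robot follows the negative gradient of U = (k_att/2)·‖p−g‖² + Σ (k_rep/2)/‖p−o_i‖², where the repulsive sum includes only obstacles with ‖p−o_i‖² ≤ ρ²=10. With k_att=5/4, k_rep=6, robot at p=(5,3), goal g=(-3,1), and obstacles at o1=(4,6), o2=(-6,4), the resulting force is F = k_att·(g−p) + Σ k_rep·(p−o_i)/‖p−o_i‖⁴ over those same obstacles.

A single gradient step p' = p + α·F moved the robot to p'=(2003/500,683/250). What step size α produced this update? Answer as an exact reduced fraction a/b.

F_att = 5/4·(g−p) = 5/4·(-8,-2) = (-10.0000,-2.5000)
o1: d²=10 ≤ ρ²=10; F_rep = 6·(1,-3)/10² = (0.0600,-0.1800)
o2: d²=122 > ρ²=10 → inactive
F = F_att + ΣF_rep = (-9.9400,-2.6800)
Δp = p'−p = (-0.9940,-0.2680); α = Δx/Fx = (-497/500) / (-497/50) = 1/10
check: Δy/Fy = (-67/250) / (-67/25) = 1/10 ✓

α = 1/10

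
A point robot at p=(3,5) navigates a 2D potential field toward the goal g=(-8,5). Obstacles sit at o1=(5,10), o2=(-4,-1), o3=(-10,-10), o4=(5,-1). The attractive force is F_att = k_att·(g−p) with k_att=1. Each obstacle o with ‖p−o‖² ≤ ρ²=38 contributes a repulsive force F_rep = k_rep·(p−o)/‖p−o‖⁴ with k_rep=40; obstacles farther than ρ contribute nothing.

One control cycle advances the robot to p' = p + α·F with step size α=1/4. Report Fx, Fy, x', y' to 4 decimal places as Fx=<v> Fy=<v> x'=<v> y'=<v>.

F_att = 1·(g−p) = 1·(-11,0) = (-11.0000,0.0000)
o1: d²=29 ≤ ρ²=38; F_rep = 40·(-2,-5)/29² = (-0.0951,-0.2378)
o2: d²=85 > ρ²=38 → inactive
o3: d²=394 > ρ²=38 → inactive
o4: d²=40 > ρ²=38 → inactive
F = F_att + ΣF_rep = (-11.0951,-0.2378)
p' = p + 1/4·F = (0.2262,4.9405)

Fx=-11.0951 Fy=-0.2378 x'=0.2262 y'=4.9405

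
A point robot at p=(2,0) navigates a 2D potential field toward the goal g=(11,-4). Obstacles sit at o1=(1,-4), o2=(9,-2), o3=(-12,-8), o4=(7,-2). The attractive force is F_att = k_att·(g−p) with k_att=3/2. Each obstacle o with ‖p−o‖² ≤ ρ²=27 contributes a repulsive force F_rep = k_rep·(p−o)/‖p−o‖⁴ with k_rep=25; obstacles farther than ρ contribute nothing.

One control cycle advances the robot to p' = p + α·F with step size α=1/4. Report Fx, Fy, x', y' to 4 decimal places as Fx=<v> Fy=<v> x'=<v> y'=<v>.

F_att = 3/2·(g−p) = 3/2·(9,-4) = (13.5000,-6.0000)
o1: d²=17 ≤ ρ²=27; F_rep = 25·(1,4)/17² = (0.0865,0.3460)
o2: d²=53 > ρ²=27 → inactive
o3: d²=260 > ρ²=27 → inactive
o4: d²=29 > ρ²=27 → inactive
F = F_att + ΣF_rep = (13.5865,-5.6540)
p' = p + 1/4·F = (5.3966,-1.4135)

Fx=13.5865 Fy=-5.6540 x'=5.3966 y'=-1.4135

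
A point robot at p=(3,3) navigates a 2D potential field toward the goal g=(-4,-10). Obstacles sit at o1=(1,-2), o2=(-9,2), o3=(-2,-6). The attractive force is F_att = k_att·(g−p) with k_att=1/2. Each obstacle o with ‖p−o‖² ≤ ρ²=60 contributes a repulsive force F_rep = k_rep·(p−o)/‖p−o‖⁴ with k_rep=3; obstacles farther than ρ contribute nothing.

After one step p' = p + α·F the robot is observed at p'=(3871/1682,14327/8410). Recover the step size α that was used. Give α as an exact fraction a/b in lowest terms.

α = 1/5

F_att = 1/2·(g−p) = 1/2·(-7,-13) = (-3.5000,-6.5000)
o1: d²=29 ≤ ρ²=60; F_rep = 3·(2,5)/29² = (0.0071,0.0178)
o2: d²=145 > ρ²=60 → inactive
o3: d²=106 > ρ²=60 → inactive
F = F_att + ΣF_rep = (-3.4929,-6.4822)
Δp = p'−p = (-0.6986,-1.2964); α = Δx/Fx = (-1175/1682) / (-5875/1682) = 1/5
check: Δy/Fy = (-10903/8410) / (-10903/1682) = 1/5 ✓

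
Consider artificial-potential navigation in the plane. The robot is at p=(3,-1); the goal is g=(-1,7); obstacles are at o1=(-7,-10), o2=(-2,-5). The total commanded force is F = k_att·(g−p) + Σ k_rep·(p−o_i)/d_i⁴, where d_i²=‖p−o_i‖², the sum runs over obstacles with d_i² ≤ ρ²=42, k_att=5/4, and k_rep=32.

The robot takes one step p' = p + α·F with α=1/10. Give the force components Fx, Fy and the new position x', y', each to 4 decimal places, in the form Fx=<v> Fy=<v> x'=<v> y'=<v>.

F_att = 5/4·(g−p) = 5/4·(-4,8) = (-5.0000,10.0000)
o1: d²=181 > ρ²=42 → inactive
o2: d²=41 ≤ ρ²=42; F_rep = 32·(5,4)/41² = (0.0952,0.0761)
F = F_att + ΣF_rep = (-4.9048,10.0761)
p' = p + 1/10·F = (2.5095,0.0076)

Fx=-4.9048 Fy=10.0761 x'=2.5095 y'=0.0076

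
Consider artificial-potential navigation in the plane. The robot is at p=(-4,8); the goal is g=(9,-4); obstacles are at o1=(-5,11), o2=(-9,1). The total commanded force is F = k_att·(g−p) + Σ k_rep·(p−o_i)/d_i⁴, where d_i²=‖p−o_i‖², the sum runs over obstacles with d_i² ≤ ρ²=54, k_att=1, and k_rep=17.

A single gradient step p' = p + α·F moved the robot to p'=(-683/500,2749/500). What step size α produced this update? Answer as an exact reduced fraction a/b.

F_att = 1·(g−p) = 1·(13,-12) = (13.0000,-12.0000)
o1: d²=10 ≤ ρ²=54; F_rep = 17·(1,-3)/10² = (0.1700,-0.5100)
o2: d²=74 > ρ²=54 → inactive
F = F_att + ΣF_rep = (13.1700,-12.5100)
Δp = p'−p = (2.6340,-2.5020); α = Δx/Fx = (1317/500) / (1317/100) = 1/5
check: Δy/Fy = (-1251/500) / (-1251/100) = 1/5 ✓

α = 1/5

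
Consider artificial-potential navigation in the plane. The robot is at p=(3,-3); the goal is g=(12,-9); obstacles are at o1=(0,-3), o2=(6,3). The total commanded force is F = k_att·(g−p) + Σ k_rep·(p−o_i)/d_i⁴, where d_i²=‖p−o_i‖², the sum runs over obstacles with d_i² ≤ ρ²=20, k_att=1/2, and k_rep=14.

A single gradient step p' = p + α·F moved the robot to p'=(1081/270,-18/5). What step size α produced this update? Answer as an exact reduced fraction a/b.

α = 1/5

F_att = 1/2·(g−p) = 1/2·(9,-6) = (4.5000,-3.0000)
o1: d²=9 ≤ ρ²=20; F_rep = 14·(3,0)/9² = (0.5185,0.0000)
o2: d²=45 > ρ²=20 → inactive
F = F_att + ΣF_rep = (5.0185,-3.0000)
Δp = p'−p = (1.0037,-0.6000); α = Δx/Fx = (271/270) / (271/54) = 1/5
check: Δy/Fy = (-3/5) / (-3) = 1/5 ✓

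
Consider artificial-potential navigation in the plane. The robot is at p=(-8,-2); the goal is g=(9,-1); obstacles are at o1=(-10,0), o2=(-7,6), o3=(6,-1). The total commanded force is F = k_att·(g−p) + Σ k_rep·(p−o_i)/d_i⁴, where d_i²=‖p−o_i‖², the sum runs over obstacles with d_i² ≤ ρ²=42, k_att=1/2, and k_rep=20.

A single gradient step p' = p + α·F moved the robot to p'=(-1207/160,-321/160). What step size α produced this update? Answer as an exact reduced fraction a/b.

F_att = 1/2·(g−p) = 1/2·(17,1) = (8.5000,0.5000)
o1: d²=8 ≤ ρ²=42; F_rep = 20·(2,-2)/8² = (0.6250,-0.6250)
o2: d²=65 > ρ²=42 → inactive
o3: d²=197 > ρ²=42 → inactive
F = F_att + ΣF_rep = (9.1250,-0.1250)
Δp = p'−p = (0.4562,-0.0063); α = Δx/Fx = (73/160) / (73/8) = 1/20
check: Δy/Fy = (-1/160) / (-1/8) = 1/20 ✓

α = 1/20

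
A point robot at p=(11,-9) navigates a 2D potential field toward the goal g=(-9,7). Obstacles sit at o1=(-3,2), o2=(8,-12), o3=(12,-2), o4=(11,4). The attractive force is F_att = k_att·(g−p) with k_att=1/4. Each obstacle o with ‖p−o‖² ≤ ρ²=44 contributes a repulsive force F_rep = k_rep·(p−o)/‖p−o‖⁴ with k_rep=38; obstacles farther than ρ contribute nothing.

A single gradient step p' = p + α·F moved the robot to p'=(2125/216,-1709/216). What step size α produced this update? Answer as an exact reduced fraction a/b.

F_att = 1/4·(g−p) = 1/4·(-20,16) = (-5.0000,4.0000)
o1: d²=317 > ρ²=44 → inactive
o2: d²=18 ≤ ρ²=44; F_rep = 38·(3,3)/18² = (0.3519,0.3519)
o3: d²=50 > ρ²=44 → inactive
o4: d²=169 > ρ²=44 → inactive
F = F_att + ΣF_rep = (-4.6481,4.3519)
Δp = p'−p = (-1.1620,1.0880); α = Δx/Fx = (-251/216) / (-251/54) = 1/4
check: Δy/Fy = (235/216) / (235/54) = 1/4 ✓

α = 1/4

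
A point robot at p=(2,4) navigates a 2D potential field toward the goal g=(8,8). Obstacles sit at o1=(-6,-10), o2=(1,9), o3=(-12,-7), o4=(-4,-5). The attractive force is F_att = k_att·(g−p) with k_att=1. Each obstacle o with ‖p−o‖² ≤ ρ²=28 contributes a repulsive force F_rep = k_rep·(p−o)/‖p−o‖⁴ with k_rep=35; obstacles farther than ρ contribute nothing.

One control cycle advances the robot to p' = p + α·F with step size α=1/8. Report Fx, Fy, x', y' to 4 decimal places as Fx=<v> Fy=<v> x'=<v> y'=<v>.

Fx=6.0518 Fy=3.7411 x'=2.7565 y'=4.4676

F_att = 1·(g−p) = 1·(6,4) = (6.0000,4.0000)
o1: d²=260 > ρ²=28 → inactive
o2: d²=26 ≤ ρ²=28; F_rep = 35·(1,-5)/26² = (0.0518,-0.2589)
o3: d²=317 > ρ²=28 → inactive
o4: d²=117 > ρ²=28 → inactive
F = F_att + ΣF_rep = (6.0518,3.7411)
p' = p + 1/8·F = (2.7565,4.4676)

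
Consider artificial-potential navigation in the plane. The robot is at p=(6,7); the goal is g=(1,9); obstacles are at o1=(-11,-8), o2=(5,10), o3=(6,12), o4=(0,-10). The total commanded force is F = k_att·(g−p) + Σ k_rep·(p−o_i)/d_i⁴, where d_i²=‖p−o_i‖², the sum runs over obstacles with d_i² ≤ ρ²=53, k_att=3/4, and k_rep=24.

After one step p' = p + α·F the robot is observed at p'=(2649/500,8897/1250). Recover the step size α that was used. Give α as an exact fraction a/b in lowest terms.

α = 1/5

F_att = 3/4·(g−p) = 3/4·(-5,2) = (-3.7500,1.5000)
o1: d²=514 > ρ²=53 → inactive
o2: d²=10 ≤ ρ²=53; F_rep = 24·(1,-3)/10² = (0.2400,-0.7200)
o3: d²=25 ≤ ρ²=53; F_rep = 24·(0,-5)/25² = (0.0000,-0.1920)
o4: d²=325 > ρ²=53 → inactive
F = F_att + ΣF_rep = (-3.5100,0.5880)
Δp = p'−p = (-0.7020,0.1176); α = Δx/Fx = (-351/500) / (-351/100) = 1/5
check: Δy/Fy = (147/1250) / (147/250) = 1/5 ✓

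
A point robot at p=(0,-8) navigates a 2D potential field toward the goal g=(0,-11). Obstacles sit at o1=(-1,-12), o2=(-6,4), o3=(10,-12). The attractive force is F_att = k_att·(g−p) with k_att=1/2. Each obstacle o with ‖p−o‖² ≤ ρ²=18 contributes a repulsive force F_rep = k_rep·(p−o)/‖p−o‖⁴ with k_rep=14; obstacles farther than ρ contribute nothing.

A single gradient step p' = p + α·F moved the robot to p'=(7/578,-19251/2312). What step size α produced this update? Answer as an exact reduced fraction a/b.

α = 1/4

F_att = 1/2·(g−p) = 1/2·(0,-3) = (0.0000,-1.5000)
o1: d²=17 ≤ ρ²=18; F_rep = 14·(1,4)/17² = (0.0484,0.1938)
o2: d²=180 > ρ²=18 → inactive
o3: d²=116 > ρ²=18 → inactive
F = F_att + ΣF_rep = (0.0484,-1.3062)
Δp = p'−p = (0.0121,-0.3266); α = Δx/Fx = (7/578) / (14/289) = 1/4
check: Δy/Fy = (-755/2312) / (-755/578) = 1/4 ✓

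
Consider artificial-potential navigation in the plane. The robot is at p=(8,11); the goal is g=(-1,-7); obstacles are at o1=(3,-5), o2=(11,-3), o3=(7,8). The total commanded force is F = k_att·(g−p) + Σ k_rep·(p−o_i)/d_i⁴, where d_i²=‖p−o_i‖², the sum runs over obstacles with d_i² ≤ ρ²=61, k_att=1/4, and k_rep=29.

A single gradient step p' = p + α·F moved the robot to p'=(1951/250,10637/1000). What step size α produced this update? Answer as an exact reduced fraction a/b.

α = 1/10

F_att = 1/4·(g−p) = 1/4·(-9,-18) = (-2.2500,-4.5000)
o1: d²=281 > ρ²=61 → inactive
o2: d²=205 > ρ²=61 → inactive
o3: d²=10 ≤ ρ²=61; F_rep = 29·(1,3)/10² = (0.2900,0.8700)
F = F_att + ΣF_rep = (-1.9600,-3.6300)
Δp = p'−p = (-0.1960,-0.3630); α = Δx/Fx = (-49/250) / (-49/25) = 1/10
check: Δy/Fy = (-363/1000) / (-363/100) = 1/10 ✓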